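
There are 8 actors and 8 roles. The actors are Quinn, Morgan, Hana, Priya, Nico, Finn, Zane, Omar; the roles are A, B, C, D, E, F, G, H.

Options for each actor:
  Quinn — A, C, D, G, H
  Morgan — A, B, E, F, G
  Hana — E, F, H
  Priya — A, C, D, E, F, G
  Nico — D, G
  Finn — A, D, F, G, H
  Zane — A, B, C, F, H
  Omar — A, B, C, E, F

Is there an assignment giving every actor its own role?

For example, pair Quinn–C, Morgan–B, Hana–E, Priya–F, Nico–D, Finn–G, Zane–H, Omar–A.
Every actor is matched, so this is a perfect matching.

Yes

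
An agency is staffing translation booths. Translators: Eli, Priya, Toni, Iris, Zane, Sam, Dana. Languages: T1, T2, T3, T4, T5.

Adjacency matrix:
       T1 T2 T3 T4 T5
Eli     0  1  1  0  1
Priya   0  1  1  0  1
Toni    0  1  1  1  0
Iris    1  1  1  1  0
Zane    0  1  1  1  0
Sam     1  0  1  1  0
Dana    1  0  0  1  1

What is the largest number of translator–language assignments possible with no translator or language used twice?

5

One maximum matching: Eli→T5, Priya→T3, Toni→T2, Iris→T1, Zane→T4.
The set {Eli, Priya, Toni, Iris, Zane, Sam, Dana} has only 5 neighbours ({T1, T2, T3, T4, T5}), so by Hall's theorem at most 5 of the 7 translators can be matched.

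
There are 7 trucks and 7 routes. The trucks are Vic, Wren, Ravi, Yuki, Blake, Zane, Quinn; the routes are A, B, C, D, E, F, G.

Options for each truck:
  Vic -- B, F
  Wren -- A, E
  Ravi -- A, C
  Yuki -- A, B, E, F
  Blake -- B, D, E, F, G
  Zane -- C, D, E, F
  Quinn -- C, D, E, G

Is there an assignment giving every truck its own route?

A valid assignment of size 7: Vic→F, Wren→A, Ravi→C, Yuki→B, Blake→G, Zane→D, Quinn→E.
All 7 trucks are covered.

Yes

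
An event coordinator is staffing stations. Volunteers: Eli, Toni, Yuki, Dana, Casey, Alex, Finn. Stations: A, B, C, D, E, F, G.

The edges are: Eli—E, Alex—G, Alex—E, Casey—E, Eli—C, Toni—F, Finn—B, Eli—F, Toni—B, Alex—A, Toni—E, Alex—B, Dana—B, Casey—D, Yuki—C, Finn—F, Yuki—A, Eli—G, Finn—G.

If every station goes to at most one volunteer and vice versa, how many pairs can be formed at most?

One maximum matching: Eli→C, Toni→E, Yuki→A, Dana→B, Casey→D, Alex→G, Finn→F.
All 7 volunteers are matched, so no larger matching exists.

7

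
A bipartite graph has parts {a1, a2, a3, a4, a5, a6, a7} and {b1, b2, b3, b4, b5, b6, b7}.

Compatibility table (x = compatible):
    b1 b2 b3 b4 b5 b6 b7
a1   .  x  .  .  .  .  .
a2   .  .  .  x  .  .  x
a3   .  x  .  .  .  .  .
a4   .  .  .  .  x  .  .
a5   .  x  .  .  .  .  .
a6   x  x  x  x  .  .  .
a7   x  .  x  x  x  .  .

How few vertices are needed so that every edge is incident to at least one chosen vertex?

The 5 edges a1–b2, a2–b7, a4–b5, a6–b4, a7–b3 form a matching, so any vertex cover needs at least 5 vertices (one per matched edge).
Conversely {a2, a4, a6, a7, b2} meets every edge and has exactly 5 vertices, so 5 is optimal.

5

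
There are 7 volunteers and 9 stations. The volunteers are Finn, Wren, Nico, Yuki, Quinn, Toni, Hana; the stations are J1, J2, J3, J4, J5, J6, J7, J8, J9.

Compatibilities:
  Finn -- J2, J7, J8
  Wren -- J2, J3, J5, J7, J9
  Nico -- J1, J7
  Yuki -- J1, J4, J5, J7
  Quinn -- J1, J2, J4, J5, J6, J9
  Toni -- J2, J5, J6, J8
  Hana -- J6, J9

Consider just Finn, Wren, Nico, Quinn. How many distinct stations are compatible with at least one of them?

The union of neighbours of {Finn, Wren, Nico, Quinn} is {J1, J2, J3, J4, J5, J6, J7, J8, J9}, which has 9 elements.
Since |N(S)| = 9 ≥ |S| = 4, Hall's condition holds for this subset.

9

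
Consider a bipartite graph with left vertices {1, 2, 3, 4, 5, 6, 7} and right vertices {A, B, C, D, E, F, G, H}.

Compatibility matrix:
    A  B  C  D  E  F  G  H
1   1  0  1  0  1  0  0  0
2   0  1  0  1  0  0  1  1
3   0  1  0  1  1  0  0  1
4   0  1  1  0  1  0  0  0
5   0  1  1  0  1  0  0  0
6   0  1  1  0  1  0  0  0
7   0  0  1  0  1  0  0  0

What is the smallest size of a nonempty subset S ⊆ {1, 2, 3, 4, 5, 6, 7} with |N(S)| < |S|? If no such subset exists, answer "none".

4

Take S = {4, 5, 6, 7}. Its neighbourhood is {B, C, E}, so |N(S)| = 3 < |S| = 4.
Every subset of size less than 4 has at least as many neighbours as members, so 4 is the minimum.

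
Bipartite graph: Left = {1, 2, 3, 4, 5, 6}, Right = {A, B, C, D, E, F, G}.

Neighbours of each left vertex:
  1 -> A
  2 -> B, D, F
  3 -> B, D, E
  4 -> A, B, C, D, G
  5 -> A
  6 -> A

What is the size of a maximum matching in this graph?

One maximum matching: 1→A, 2→F, 3→B, 4→G.
The set {1, 5, 6} has only 1 neighbour ({A}), so by Hall's theorem at most 4 of the 6 left vertices can be matched.

4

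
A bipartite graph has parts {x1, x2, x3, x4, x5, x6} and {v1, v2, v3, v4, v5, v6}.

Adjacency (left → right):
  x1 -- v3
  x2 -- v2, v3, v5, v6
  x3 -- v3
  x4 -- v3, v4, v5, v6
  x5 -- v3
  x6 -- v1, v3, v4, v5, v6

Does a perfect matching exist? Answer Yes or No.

The set {x1, x3, x5} has only 1 neighbour ({v3}), so by Hall's theorem at most 4 of the 6 left vertices can be matched.
Hence no matching covers every left vertex.

No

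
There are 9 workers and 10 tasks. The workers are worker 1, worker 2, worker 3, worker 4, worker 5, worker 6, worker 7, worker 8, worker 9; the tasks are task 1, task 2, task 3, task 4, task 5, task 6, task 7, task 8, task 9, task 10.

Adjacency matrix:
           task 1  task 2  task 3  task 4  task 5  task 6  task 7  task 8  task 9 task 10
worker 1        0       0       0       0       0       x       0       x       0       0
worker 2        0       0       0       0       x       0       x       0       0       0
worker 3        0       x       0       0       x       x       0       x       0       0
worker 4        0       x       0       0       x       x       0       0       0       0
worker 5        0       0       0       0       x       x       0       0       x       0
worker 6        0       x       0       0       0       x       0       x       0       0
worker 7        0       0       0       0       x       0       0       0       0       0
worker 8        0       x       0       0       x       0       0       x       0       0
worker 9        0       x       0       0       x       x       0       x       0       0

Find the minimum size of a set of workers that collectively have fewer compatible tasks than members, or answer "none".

Take S = {worker 1, worker 3, worker 4, worker 6, worker 7}. Its neighbourhood is {task 2, task 5, task 6, task 8}, so |N(S)| = 4 < |S| = 5.
Every subset of size less than 5 has at least as many neighbours as members, so 5 is the minimum.

5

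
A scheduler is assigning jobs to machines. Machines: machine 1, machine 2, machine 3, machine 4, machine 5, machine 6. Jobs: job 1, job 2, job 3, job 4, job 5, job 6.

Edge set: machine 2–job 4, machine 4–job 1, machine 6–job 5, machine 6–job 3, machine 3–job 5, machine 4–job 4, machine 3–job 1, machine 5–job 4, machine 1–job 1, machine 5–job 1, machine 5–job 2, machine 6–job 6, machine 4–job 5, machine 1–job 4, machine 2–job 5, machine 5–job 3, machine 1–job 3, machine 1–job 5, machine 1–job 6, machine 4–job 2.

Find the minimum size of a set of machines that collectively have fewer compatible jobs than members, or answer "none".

none

A matching saturating every machine exists, for instance machine 1→job 6, machine 2→job 4, machine 3→job 5, machine 4→job 1, machine 5→job 2, machine 6→job 3.
By Hall's marriage theorem, this means |N(S)| ≥ |S| for every subset S, so no violating subset exists.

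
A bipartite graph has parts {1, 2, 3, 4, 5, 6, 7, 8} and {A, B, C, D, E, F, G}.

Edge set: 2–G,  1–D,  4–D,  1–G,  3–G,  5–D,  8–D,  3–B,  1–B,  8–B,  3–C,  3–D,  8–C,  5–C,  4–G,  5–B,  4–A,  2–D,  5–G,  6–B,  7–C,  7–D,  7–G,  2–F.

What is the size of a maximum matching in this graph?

One maximum matching: 1→D, 2→F, 3→C, 4→A, 5→G, 6→B.
The set {1, 3, 5, 6, 7, 8} has only 4 neighbours ({B, C, D, G}), so by Hall's theorem at most 6 of the 8 left vertices can be matched.

6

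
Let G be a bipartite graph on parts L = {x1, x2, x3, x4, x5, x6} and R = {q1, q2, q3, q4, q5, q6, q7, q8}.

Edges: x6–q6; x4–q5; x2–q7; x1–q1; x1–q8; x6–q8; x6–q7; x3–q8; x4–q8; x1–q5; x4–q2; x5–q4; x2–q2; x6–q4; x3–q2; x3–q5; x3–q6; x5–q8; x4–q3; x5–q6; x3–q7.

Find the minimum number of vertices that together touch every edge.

6

A maximum matching has 6 edges (e.g. x1–q1, x2–q7, x3–q5, x4–q2, x5–q8, x6–q6).
By König's theorem the minimum vertex cover has the same size. One such cover is {x1, x2, x3, x4, x5, x6}.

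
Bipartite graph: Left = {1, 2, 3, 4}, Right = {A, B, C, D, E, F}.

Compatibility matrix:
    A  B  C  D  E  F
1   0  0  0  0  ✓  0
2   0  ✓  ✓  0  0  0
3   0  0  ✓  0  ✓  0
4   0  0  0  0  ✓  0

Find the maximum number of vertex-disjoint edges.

3

For example, pair 1-E, 2-B, 3-C.
The set {1, 4} has only 1 neighbour ({E}), so by Hall's theorem at most 3 of the 4 left vertices can be matched.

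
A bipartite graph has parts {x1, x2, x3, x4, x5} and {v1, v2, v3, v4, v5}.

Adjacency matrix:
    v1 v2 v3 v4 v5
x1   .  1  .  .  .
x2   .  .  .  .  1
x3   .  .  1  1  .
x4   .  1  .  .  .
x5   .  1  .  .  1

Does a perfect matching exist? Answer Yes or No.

No

The set {x1, x2, x4, x5} has only 2 neighbours ({v2, v5}), so by Hall's theorem at most 3 of the 5 left vertices can be matched.
Hence no matching covers every left vertex.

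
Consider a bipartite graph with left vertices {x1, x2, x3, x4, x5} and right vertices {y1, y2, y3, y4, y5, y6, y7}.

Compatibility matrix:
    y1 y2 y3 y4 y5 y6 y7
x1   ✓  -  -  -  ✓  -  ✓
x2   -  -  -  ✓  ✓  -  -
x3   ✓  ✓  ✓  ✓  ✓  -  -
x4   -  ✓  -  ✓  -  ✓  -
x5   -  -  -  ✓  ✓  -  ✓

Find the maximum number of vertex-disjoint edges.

A valid assignment of size 5: x1-y1, x2-y5, x3-y4, x4-y2, x5-y7.
This saturates every left vertex, so 5 is the maximum.

5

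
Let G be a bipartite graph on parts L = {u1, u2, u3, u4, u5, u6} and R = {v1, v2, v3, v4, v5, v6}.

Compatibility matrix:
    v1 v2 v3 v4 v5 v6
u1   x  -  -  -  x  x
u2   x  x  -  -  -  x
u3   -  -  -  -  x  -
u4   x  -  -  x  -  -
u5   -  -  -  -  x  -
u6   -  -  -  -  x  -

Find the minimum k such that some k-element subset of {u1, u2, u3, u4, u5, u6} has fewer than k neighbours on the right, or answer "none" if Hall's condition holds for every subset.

2

Take S = {u3, u5}. Its neighbourhood is {v5}, so |N(S)| = 1 < |S| = 2.
No single vertex violates Hall's condition since each has at least one neighbour, so 2 is the minimum.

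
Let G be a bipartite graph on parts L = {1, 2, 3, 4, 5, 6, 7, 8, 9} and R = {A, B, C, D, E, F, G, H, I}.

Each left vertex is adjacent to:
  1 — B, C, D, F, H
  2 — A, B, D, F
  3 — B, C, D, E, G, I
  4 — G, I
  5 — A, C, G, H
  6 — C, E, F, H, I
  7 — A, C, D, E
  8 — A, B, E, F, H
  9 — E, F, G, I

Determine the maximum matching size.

A valid assignment of size 9: 1-H, 2-D, 3-B, 4-I, 5-G, 6-F, 7-C, 8-A, 9-E.
This saturates every left vertex, so 9 is the maximum.

9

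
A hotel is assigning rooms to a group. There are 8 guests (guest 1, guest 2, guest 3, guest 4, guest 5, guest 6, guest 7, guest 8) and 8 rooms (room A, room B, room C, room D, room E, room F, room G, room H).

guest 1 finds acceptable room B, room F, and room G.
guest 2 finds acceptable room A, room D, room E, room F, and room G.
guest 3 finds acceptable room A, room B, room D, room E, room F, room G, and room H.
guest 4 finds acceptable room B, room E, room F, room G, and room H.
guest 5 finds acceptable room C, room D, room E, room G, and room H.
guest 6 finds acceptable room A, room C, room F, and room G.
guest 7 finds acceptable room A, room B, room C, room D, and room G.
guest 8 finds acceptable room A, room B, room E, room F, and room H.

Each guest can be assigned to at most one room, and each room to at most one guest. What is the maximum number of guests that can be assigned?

A valid assignment of size 8: guest 1–room F, guest 2–room D, guest 3–room E, guest 4–room B, guest 5–room H, guest 6–room G, guest 7–room C, guest 8–room A.
All 8 guests are matched, so no larger matching exists.

8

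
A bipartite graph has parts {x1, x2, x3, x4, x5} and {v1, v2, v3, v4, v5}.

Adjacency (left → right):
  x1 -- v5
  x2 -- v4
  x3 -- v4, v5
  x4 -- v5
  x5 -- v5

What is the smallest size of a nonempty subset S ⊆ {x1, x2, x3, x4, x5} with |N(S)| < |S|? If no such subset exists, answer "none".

2

Take S = {x1, x4}. Its neighbourhood is {v5}, so |N(S)| = 1 < |S| = 2.
No single vertex violates Hall's condition since each has at least one neighbour, so 2 is the minimum.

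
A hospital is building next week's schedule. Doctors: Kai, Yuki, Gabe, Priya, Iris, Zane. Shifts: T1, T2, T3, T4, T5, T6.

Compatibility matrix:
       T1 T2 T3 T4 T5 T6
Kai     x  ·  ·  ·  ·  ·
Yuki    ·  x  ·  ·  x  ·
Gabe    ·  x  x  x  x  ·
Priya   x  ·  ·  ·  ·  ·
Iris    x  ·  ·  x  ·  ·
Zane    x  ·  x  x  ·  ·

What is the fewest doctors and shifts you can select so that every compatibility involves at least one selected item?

5

{Yuki, Gabe, Iris, Zane, T1} is a vertex cover of size 5: every edge has an endpoint in this set.
No smaller cover exists because Kai–T1, Yuki–T2, Gabe–T5, Iris–T4, Zane–T3 is a matching of size 5, and a cover must include an endpoint of each of these disjoint edges (König's theorem).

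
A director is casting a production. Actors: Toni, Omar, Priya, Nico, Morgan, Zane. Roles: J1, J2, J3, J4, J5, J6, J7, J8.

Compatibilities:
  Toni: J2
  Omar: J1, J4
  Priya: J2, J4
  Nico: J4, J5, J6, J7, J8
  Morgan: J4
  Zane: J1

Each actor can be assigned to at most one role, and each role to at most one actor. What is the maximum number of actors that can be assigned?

4

One maximum matching: Toni–J2, Omar–J1, Priya–J4, Nico–J6.
The set {Toni, Omar, Priya, Morgan, Zane} has only 3 neighbours ({J1, J2, J4}), so by Hall's theorem at most 4 of the 6 actors can be matched.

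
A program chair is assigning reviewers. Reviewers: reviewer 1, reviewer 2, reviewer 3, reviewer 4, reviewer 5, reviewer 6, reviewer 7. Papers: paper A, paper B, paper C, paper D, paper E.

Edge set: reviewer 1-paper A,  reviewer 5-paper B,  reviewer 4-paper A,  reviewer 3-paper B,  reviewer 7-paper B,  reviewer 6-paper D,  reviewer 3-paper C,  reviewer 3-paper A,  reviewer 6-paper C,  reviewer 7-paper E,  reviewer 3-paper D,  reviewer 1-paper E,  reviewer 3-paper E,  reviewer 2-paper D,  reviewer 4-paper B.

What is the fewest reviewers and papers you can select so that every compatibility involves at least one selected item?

5

A maximum matching has 5 edges (e.g. reviewer 1–paper E, reviewer 2–paper D, reviewer 3–paper C, reviewer 4–paper A, reviewer 5–paper B).
By König's theorem the minimum vertex cover has the same size. One such cover is {paper A, paper B, paper C, paper D, paper E}.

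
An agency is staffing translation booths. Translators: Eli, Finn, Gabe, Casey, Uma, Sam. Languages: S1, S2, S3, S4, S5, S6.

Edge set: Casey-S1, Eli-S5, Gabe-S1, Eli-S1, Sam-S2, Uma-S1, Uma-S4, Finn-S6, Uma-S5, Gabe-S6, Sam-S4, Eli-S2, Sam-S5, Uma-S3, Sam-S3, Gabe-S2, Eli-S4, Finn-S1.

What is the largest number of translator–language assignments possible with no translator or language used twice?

One maximum matching: Eli→S5, Finn→S6, Gabe→S2, Casey→S1, Uma→S3, Sam→S4.
This saturates every translator, so 6 is the maximum.

6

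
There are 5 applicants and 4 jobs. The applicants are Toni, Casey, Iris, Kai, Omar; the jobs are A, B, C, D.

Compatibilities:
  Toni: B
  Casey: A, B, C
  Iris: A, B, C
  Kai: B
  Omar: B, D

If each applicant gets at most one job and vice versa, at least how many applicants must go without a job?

For example, pair Toni–B, Casey–A, Iris–C, Omar–D.
The set {Toni, Kai} has only 1 neighbour ({B}), so by Hall's theorem at most 4 of the 5 applicants can be matched.
That matches 4 of the 5, leaving 1 unmatched; no matching can do better.

1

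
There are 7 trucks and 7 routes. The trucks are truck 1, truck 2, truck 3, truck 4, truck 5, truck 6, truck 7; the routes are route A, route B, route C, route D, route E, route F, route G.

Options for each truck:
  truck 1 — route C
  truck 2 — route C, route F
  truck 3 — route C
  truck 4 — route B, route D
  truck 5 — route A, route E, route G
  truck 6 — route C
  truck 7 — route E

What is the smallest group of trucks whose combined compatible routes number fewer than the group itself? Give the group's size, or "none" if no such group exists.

Take S = {truck 1, truck 3}. Its neighbourhood is {route C}, so |N(S)| = 1 < |S| = 2.
No single vertex violates Hall's condition since each has at least one neighbour, so 2 is the minimum.

2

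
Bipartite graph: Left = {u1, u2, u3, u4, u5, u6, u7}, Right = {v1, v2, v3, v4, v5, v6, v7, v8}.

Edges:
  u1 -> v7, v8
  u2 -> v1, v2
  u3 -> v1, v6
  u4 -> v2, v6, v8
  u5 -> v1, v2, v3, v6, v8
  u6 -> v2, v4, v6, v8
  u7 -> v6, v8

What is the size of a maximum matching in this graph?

7

A valid assignment of size 7: u1-v7, u2-v2, u3-v1, u4-v8, u5-v3, u6-v4, u7-v6.
This saturates every left vertex, so 7 is the maximum.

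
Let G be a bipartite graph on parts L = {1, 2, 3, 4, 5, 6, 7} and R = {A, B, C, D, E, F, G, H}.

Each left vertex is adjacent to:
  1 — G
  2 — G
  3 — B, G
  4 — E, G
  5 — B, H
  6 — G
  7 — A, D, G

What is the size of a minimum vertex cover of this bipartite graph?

A maximum matching has 5 edges (e.g. 1–G, 3–B, 4–E, 5–H, 7–D).
By König's theorem the minimum vertex cover has the same size. One such cover is {3, 4, 5, 7, G}.

5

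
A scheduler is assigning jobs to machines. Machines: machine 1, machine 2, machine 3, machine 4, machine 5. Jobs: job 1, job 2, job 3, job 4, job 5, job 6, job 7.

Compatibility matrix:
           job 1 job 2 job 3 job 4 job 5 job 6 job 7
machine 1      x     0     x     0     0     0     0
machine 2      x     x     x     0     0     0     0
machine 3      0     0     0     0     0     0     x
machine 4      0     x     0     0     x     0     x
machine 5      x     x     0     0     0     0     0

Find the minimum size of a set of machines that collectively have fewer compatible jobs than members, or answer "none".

A matching saturating every machine exists, for instance machine 1→job 3, machine 2→job 1, machine 3→job 7, machine 4→job 5, machine 5→job 2.
By Hall's marriage theorem, this means |N(S)| ≥ |S| for every subset S, so no violating subset exists.

none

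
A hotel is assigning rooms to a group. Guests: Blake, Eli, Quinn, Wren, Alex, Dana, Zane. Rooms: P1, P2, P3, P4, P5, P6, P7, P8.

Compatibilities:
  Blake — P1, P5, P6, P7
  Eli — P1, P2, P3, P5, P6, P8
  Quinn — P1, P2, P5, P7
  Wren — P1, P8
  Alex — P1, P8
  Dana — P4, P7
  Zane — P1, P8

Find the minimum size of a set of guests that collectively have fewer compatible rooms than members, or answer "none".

Take S = {Wren, Alex, Zane}. Its neighbourhood is {P1, P8}, so |N(S)| = 2 < |S| = 3.
Every subset of size less than 3 has at least as many neighbours as members, so 3 is the minimum.

3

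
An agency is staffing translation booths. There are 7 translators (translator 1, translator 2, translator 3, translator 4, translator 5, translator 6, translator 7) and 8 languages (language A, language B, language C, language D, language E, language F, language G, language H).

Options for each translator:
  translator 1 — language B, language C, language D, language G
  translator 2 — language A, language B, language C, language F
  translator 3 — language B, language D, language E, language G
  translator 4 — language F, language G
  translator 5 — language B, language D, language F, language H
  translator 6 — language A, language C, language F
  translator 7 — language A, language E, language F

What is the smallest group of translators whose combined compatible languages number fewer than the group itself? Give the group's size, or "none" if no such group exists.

A matching saturating every translator exists, for instance translator 1→language D, translator 2→language B, translator 3→language E, translator 4→language G, translator 5→language H, translator 6→language A, translator 7→language F.
By Hall's marriage theorem, this means |N(S)| ≥ |S| for every subset S, so no violating subset exists.

none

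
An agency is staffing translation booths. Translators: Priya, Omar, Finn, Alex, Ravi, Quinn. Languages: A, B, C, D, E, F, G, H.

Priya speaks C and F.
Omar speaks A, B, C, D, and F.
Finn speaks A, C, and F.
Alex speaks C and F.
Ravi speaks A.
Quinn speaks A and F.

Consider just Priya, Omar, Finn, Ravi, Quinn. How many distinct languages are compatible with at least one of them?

The union of neighbours of {Priya, Omar, Finn, Ravi, Quinn} is {A, B, C, D, F}, which has 5 elements.
Since |N(S)| = 5 ≥ |S| = 5, Hall's condition holds for this subset.

5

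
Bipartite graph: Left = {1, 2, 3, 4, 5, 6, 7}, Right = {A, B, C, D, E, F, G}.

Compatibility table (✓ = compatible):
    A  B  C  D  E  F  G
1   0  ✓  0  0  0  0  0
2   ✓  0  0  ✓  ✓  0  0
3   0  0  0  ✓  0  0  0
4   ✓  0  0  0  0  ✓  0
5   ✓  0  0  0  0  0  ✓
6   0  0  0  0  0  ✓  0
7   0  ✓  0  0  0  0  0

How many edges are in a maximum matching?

6

A valid assignment of size 6: 1–B, 2–E, 3–D, 4–A, 5–G, 6–F.
The set {1, 7} has only 1 neighbour ({B}), so by Hall's theorem at most 6 of the 7 left vertices can be matched.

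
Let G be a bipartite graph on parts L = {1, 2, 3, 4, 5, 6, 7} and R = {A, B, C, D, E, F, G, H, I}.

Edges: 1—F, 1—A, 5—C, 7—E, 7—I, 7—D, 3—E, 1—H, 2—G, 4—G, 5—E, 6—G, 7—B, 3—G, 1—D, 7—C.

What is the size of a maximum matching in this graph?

5

For example, pair 1→F, 2→G, 3→E, 5→C, 7→B.
The set {2, 4, 6} has only 1 neighbour ({G}), so by Hall's theorem at most 5 of the 7 left vertices can be matched.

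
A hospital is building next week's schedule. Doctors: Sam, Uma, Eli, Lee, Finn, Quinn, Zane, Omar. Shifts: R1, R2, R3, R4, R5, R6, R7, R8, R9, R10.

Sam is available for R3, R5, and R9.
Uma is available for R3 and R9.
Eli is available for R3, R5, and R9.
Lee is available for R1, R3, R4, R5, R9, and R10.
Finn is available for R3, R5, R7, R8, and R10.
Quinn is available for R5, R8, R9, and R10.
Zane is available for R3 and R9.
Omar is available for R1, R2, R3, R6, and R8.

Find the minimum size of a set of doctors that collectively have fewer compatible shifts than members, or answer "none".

Take S = {Sam, Uma, Eli, Zane}. Its neighbourhood is {R3, R5, R9}, so |N(S)| = 3 < |S| = 4.
Every subset of size less than 4 has at least as many neighbours as members, so 4 is the minimum.

4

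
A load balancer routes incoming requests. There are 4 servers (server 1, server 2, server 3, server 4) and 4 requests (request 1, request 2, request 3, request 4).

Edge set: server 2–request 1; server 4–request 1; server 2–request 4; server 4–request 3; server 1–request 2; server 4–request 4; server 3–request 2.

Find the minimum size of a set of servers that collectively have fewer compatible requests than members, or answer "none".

2

Take S = {server 1, server 3}. Its neighbourhood is {request 2}, so |N(S)| = 1 < |S| = 2.
No single vertex violates Hall's condition since each has at least one neighbour, so 2 is the minimum.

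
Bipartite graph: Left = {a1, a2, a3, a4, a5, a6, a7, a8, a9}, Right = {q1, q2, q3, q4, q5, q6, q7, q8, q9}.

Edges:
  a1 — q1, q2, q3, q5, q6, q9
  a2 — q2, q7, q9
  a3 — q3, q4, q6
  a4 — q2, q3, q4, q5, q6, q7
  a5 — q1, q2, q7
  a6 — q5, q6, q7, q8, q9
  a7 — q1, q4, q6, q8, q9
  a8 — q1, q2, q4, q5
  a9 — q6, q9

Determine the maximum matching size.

9

One maximum matching: a1→q5, a2→q2, a3→q3, a4→q6, a5→q7, a6→q8, a7→q1, a8→q4, a9→q9.
This saturates every left vertex, so 9 is the maximum.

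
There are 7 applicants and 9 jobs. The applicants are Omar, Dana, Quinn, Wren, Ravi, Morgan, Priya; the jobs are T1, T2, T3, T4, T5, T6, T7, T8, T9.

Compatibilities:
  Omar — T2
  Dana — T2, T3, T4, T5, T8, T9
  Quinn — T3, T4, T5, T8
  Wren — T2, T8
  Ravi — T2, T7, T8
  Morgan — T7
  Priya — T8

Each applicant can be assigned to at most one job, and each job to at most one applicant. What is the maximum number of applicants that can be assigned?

One maximum matching: Omar-T2, Dana-T4, Quinn-T5, Wren-T8, Ravi-T7.
The set {Omar, Wren, Ravi, Morgan, Priya} has only 3 neighbours ({T2, T7, T8}), so by Hall's theorem at most 5 of the 7 applicants can be matched.

5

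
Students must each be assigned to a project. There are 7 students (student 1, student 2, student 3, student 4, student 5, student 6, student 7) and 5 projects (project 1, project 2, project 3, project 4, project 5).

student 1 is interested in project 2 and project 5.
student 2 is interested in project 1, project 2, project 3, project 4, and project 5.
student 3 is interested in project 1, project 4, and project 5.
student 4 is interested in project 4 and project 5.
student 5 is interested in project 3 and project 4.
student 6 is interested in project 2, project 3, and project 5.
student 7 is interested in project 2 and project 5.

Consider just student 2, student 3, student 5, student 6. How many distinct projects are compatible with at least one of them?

5

The union of neighbours of {student 2, student 3, student 5, student 6} is {project 1, project 2, project 3, project 4, project 5}, which has 5 elements.
Since |N(S)| = 5 ≥ |S| = 4, Hall's condition holds for this subset.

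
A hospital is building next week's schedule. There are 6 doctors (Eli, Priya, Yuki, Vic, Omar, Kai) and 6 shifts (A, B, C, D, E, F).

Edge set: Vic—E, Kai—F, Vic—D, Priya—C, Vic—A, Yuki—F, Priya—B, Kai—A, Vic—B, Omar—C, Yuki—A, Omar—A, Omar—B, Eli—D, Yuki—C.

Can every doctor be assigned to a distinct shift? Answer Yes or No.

One maximum matching: Eli→D, Priya→B, Yuki→C, Vic→E, Omar→A, Kai→F.
Every doctor is matched, so this is a perfect matching.

Yes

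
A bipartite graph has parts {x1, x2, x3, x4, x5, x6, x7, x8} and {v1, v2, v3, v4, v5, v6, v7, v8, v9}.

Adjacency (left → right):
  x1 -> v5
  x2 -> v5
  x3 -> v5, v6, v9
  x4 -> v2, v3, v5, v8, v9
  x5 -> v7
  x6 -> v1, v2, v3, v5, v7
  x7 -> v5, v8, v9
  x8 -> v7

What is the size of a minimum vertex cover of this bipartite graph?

{x3, x4, x6, x7, v5, v7} is a vertex cover of size 6: every edge has an endpoint in this set.
No smaller cover exists because x1–v5, x3–v6, x4–v2, x5–v7, x6–v3, x7–v8 is a matching of size 6, and a cover must include an endpoint of each of these disjoint edges (König's theorem).

6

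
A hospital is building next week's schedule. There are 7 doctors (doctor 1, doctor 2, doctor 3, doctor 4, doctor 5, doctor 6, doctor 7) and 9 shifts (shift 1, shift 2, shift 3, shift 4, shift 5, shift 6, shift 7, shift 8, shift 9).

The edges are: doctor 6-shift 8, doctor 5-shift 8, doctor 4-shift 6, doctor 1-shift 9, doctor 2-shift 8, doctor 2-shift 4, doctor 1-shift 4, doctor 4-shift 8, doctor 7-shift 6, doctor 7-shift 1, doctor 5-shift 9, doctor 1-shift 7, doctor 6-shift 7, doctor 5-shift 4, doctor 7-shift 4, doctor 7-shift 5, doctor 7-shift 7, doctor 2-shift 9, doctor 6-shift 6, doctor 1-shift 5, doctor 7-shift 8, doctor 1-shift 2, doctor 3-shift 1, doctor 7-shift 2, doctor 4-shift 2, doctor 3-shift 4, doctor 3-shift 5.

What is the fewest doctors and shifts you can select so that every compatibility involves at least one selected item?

7

A maximum matching has 7 edges (e.g. doctor 1–shift 7, doctor 2–shift 8, doctor 3–shift 4, doctor 4–shift 2, doctor 5–shift 9, doctor 6–shift 6, doctor 7–shift 5).
By König's theorem the minimum vertex cover has the same size. One such cover is {doctor 1, doctor 2, doctor 3, doctor 4, doctor 5, doctor 6, doctor 7}.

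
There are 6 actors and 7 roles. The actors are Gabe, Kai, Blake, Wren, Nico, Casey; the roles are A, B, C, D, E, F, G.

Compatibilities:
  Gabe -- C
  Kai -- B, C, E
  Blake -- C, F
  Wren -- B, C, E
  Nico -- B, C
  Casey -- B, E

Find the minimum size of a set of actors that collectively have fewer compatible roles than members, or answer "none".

Take S = {Gabe, Kai, Wren, Nico}. Its neighbourhood is {B, C, E}, so |N(S)| = 3 < |S| = 4.
Every subset of size less than 4 has at least as many neighbours as members, so 4 is the minimum.

4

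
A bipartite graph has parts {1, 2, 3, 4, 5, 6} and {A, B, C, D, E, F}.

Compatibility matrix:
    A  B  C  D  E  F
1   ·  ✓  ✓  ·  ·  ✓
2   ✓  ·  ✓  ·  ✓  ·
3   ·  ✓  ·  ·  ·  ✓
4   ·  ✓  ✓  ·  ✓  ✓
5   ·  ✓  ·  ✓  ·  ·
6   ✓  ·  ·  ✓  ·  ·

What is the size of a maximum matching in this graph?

6

A valid assignment of size 6: 1→C, 2→A, 3→F, 4→E, 5→B, 6→D.
This saturates every left vertex, so 6 is the maximum.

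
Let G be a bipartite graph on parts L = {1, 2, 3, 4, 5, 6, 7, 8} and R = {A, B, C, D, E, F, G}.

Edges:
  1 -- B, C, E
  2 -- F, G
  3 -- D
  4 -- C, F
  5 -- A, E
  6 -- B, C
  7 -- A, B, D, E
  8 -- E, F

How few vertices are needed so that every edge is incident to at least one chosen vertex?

{2, A, B, C, D, E, F} is a vertex cover of size 7: every edge has an endpoint in this set.
No smaller cover exists because 1–E, 2–G, 3–D, 4–F, 5–A, 6–C, 7–B is a matching of size 7, and a cover must include an endpoint of each of these disjoint edges (König's theorem).

7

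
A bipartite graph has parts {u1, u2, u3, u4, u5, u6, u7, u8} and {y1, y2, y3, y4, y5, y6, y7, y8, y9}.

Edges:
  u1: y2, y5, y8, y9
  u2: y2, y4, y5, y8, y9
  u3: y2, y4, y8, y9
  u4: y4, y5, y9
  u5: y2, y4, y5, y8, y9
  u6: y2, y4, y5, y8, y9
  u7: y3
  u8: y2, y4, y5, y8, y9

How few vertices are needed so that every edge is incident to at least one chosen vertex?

6

The 6 edges u1–y2, u2–y9, u3–y8, u4–y5, u5–y4, u7–y3 form a matching, so any vertex cover needs at least 6 vertices (one per matched edge).
Conversely {u7, y2, y4, y5, y8, y9} meets every edge and has exactly 6 vertices, so 6 is optimal.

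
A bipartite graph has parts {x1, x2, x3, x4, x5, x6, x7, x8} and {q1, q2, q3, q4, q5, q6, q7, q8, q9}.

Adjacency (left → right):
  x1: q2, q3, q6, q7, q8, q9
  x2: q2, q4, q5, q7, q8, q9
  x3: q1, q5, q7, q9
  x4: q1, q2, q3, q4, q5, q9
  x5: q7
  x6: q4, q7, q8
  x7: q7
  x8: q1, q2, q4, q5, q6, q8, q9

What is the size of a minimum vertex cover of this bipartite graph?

A maximum matching has 7 edges (e.g. x1–q6, x2–q2, x3–q5, x4–q4, x5–q7, x6–q8, x8–q9).
By König's theorem the minimum vertex cover has the same size. One such cover is {x1, x2, x3, x4, x6, x8, q7}.

7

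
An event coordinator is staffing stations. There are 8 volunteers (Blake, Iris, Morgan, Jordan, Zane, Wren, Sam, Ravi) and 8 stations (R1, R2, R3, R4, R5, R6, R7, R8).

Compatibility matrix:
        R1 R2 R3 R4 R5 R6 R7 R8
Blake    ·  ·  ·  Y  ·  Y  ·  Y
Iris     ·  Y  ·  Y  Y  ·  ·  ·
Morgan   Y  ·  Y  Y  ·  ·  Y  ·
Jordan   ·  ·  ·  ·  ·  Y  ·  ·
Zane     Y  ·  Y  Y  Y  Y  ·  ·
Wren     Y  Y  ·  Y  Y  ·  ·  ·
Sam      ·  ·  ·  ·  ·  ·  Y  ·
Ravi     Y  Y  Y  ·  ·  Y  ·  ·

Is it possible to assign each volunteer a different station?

Yes

For example, pair Blake-R8, Iris-R2, Morgan-R1, Jordan-R6, Zane-R4, Wren-R5, Sam-R7, Ravi-R3.
All 8 volunteers are covered.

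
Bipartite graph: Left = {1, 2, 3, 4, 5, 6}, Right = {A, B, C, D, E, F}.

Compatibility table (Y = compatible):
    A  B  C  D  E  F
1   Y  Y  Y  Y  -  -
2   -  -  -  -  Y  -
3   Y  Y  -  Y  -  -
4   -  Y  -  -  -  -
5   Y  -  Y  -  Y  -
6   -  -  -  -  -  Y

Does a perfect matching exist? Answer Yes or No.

For example, pair 1-D, 2-E, 3-A, 4-B, 5-C, 6-F.
Every left vertex is matched, so this is a perfect matching.

Yes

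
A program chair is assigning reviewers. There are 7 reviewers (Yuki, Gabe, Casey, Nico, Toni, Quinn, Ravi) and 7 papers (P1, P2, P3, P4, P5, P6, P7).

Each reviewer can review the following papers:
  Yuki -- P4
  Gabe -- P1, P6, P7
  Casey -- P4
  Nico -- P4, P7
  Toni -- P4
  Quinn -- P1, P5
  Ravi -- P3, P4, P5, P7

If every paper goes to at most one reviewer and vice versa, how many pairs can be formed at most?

For example, pair Yuki→P4, Gabe→P6, Nico→P7, Quinn→P1, Ravi→P5.
The set {Yuki, Casey, Toni} has only 1 neighbour ({P4}), so by Hall's theorem at most 5 of the 7 reviewers can be matched.

5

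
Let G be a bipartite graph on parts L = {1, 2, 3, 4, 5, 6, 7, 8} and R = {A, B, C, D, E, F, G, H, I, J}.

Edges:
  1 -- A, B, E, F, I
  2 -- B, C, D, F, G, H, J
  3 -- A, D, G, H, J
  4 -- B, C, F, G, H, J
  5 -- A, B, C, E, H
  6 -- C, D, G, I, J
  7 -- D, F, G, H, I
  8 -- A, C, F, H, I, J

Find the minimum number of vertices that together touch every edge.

8

The 8 edges 1–A, 2–B, 3–D, 4–G, 5–E, 6–I, 7–H, 8–J form a matching, so any vertex cover needs at least 8 vertices (one per matched edge).
Conversely {1, 2, 3, 4, 5, 6, 7, 8} meets every edge and has exactly 8 vertices, so 8 is optimal.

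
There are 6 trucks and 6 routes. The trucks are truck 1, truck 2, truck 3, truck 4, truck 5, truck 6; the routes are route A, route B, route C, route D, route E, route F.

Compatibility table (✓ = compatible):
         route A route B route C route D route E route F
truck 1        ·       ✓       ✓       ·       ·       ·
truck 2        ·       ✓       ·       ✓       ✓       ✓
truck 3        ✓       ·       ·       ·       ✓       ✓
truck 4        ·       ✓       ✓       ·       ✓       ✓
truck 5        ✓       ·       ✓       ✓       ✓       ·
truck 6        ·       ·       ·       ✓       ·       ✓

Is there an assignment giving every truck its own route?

Yes

One maximum matching: truck 1–route C, truck 2–route E, truck 3–route A, truck 4–route B, truck 5–route D, truck 6–route F.
All 6 trucks are covered.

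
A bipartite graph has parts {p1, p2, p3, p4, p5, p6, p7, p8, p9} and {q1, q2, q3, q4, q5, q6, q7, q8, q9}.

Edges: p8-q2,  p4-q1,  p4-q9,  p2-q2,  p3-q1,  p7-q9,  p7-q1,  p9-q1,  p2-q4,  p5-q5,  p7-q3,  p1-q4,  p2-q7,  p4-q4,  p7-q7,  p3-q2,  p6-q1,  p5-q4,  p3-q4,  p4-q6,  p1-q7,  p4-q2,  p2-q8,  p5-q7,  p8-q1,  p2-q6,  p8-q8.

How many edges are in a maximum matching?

8

One maximum matching: p1→q4, p2→q6, p3→q2, p4→q9, p5→q7, p6→q1, p7→q3, p8→q8.
The set {p6, p9} has only 1 neighbour ({q1}), so by Hall's theorem at most 8 of the 9 left vertices can be matched.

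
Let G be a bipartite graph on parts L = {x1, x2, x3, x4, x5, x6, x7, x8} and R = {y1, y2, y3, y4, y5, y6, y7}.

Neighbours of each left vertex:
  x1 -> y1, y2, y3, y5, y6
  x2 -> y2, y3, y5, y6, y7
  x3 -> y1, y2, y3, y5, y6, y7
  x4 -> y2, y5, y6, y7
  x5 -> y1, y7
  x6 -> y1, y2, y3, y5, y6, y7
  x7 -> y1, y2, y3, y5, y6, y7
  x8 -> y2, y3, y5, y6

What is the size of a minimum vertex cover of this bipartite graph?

6

The 6 edges x1–y3, x2–y2, x3–y7, x4–y5, x5–y1, x6–y6 form a matching, so any vertex cover needs at least 6 vertices (one per matched edge).
Conversely {y1, y2, y3, y5, y6, y7} meets every edge and has exactly 6 vertices, so 6 is optimal.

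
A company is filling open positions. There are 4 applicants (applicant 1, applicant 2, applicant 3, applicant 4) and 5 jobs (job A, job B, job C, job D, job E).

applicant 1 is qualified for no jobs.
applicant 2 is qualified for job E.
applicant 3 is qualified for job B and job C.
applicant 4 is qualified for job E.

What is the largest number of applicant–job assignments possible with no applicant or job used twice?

One maximum matching: applicant 2-job E, applicant 3-job B.
The set {applicant 1, applicant 2, applicant 4} has only 1 neighbour ({job E}), so by Hall's theorem at most 2 of the 4 applicants can be matched.

2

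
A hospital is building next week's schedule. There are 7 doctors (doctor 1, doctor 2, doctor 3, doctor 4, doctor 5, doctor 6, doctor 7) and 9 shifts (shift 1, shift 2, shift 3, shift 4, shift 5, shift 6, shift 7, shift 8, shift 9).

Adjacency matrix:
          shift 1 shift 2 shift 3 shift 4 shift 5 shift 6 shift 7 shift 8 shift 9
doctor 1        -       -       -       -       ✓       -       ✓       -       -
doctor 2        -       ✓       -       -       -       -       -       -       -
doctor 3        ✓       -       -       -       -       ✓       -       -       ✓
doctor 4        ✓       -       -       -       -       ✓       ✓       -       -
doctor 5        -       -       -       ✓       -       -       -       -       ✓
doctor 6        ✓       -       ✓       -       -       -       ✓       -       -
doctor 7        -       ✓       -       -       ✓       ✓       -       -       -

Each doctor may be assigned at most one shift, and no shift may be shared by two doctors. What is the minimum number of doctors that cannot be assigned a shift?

0

One maximum matching: doctor 1-shift 5, doctor 2-shift 2, doctor 3-shift 9, doctor 4-shift 1, doctor 5-shift 4, doctor 6-shift 3, doctor 7-shift 6.
All 7 doctors are matched, so no larger matching exists.
That matches 7 of the 7, leaving 0 unmatched; no matching can do better.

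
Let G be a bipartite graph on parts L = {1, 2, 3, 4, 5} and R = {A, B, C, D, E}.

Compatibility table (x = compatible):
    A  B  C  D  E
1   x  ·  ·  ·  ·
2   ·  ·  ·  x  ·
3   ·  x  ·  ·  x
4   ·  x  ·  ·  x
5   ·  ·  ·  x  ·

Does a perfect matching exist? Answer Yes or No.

The set {2, 5} has only 1 neighbour ({D}), so by Hall's theorem at most 4 of the 5 left vertices can be matched.
Hence no matching covers every left vertex.

No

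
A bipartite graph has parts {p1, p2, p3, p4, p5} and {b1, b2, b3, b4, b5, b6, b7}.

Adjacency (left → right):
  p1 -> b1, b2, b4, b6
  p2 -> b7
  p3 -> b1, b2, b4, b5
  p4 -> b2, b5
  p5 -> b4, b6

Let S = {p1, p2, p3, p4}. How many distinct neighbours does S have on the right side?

The union of neighbours of {p1, p2, p3, p4} is {b1, b2, b4, b5, b6, b7}, which has 6 elements.
Since |N(S)| = 6 ≥ |S| = 4, Hall's condition holds for this subset.

6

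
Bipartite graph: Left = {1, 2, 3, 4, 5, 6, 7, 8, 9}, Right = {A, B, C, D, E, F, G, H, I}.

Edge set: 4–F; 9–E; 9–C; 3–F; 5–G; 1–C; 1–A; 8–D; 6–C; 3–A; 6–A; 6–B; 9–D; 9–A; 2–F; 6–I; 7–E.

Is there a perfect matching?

The set {1, 2, 3, 4, 7, 8, 9} has only 5 neighbours ({A, C, D, E, F}), so by Hall's theorem at most 7 of the 9 left vertices can be matched.
Hence no matching covers every left vertex.

No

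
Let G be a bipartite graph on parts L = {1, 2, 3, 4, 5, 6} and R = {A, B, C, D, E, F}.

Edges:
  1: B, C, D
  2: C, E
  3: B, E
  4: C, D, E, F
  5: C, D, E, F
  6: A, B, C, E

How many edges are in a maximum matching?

For example, pair 1–D, 2–C, 3–B, 4–F, 5–E, 6–A.
All 6 left vertices are matched, so no larger matching exists.

6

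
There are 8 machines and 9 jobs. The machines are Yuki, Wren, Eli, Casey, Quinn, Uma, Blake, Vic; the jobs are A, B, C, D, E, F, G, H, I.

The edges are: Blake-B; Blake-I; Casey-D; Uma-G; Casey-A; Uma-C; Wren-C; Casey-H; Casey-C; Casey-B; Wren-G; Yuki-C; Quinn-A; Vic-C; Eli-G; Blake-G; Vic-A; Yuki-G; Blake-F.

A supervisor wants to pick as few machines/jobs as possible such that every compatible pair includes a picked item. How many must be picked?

{Casey, Blake, A, C, G} is a vertex cover of size 5: every edge has an endpoint in this set.
No smaller cover exists because Yuki–G, Wren–C, Casey–H, Quinn–A, Blake–B is a matching of size 5, and a cover must include an endpoint of each of these disjoint edges (König's theorem).

5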